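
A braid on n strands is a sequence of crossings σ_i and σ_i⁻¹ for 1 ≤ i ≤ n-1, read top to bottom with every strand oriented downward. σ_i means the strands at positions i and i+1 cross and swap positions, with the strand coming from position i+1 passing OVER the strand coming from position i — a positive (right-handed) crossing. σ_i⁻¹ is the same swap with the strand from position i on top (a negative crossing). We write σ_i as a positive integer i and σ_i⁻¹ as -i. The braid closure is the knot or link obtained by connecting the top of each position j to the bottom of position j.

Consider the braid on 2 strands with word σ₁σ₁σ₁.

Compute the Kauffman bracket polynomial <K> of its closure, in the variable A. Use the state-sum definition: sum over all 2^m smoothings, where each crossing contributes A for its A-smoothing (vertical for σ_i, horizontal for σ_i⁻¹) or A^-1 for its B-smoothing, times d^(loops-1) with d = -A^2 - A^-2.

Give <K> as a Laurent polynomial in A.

-A^5 - A^-3 + A^-7

Derivation:
Braid: s1 s1 s1 on 2 strands, 3 crossings.
Writhe w = (#positive) - (#negative) = 3 - 0 = 3.
Enumerate smoothing states for the bracket polynomial. There are 2^3 = 8 states.
Each crossing splits two ways (0=vertical, 1=horizontal). The state's weight is A^(#A-smoothings - #B-smoothings) * d^(loops - 1).
  state 000: A-exp=+3, loops=2, term = A^3 * d^1
  state 001: A-exp=+1, loops=1, term = A^1 * d^0
  state 010: A-exp=+1, loops=1, term = A^1 * d^0
  state 011: A-exp=-1, loops=2, term = A^-1 * d^1
  state 100: A-exp=+1, loops=1, term = A^1 * d^0
  state 101: A-exp=-1, loops=2, term = A^-1 * d^1
  state 110: A-exp=-1, loops=2, term = A^-1 * d^1
  state 111: A-exp=-3, loops=3, term = A^-3 * d^2
Collect the terms by A-exponent (count of states per loop number):
Powers of d = -A^2 - A^-2: d^2 = A^4 + 2 + A^-4.
  A^3 * (d) = -A^5 - A
  A^1 * (3) = 3*A
  A^-1 * (3*d) = -3*A - 3*A^-3
  A^-3 * (d^2) = A + 2*A^-3 + A^-7
Summing the groups: <K> = -A^5 - A^-3 + A^-7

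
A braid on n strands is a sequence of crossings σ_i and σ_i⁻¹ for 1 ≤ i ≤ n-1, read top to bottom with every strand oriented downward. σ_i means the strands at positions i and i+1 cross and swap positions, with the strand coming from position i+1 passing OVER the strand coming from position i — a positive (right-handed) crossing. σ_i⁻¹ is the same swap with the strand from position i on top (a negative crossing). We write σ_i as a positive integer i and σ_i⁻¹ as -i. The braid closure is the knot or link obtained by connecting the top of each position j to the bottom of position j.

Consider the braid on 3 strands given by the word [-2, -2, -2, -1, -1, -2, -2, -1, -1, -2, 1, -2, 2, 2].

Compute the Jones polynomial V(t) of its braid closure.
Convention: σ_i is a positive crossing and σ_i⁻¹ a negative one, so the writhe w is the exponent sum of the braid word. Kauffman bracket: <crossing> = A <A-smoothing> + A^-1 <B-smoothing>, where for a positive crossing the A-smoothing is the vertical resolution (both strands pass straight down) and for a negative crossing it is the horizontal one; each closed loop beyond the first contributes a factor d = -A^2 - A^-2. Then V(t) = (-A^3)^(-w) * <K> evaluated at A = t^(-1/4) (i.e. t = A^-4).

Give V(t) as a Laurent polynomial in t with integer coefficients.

The presented braid s2^-1 s2^-1 s2^-1 s1^-1 s1^-1 s2^-1 s2^-1 s1^-1 s1^-1 s2^-1 s1 s2^-1 s2 s2 on 3 strands reduces by inverse Markov moves (closure unchanged at each step):
  Deconjugate: the word is γ·β·γ⁻¹ with γ = s2^-1 s2^-1 (prefix) and γ⁻¹ = s2 s2 (suffix); strip both.
Reduced to β = s2^-1 s1^-1 s1^-1 s2^-1 s2^-1 s1^-1 s1^-1 s2^-1 s1 s2^-1 on 3 strands, 10 crossings.
Compute on β:
Braid: s2^-1 s1^-1 s1^-1 s2^-1 s2^-1 s1^-1 s1^-1 s2^-1 s1 s2^-1 on 3 strands, 10 crossings.
Writhe w = (#positive) - (#negative) = 1 - 9 = -8.
Computing the Kauffman bracket via state sum. There are 2^10 = 1024 states.
For each crossing: s=0 is the vertical smoothing, s=1 horizontal. Crossing k contributes A^(sign_k * (1 - 2*s_k)); loop factor d = -A^2 - A^-2.
Tabulate the states by total A-exponent and number of loops L (A-exp: L × count):
  A^10: L=6 ×1
  A^8: L=5 ×10
  A^6: L=4 ×41, L=6 ×4
  A^4: L=3 ×86, L=5 ×34
  A^2: L=2 ×92, L=4 ×114, L=6 ×4
  A^0: L=1 ×40, L=3 ×185, L=5 ×27
  A^-2: L=2 ×142, L=4 ×67, L=6 ×1
  A^-4: L=1 ×40, L=3 ×76, L=5 ×4
  A^-6: L=2 ×39, L=4 ×6
  A^-8: L=1 ×5, L=3 ×5
  A^-10: L=2 ×1
Each group contributes A^e * Σ count * d^(L-1):
Powers of d = -A^2 - A^-2: d^2 = A^4 + 2 + A^-4; d^3 = -A^6 - 3*A^2 - 3*A^-2 - A^-6; d^4 = A^8 + 4*A^4 + 6 + 4*A^-4 + A^-8; d^5 = -A^10 - 5*A^6 - 10*A^2 - 10*A^-2 - 5*A^-6 - A^-10.
  A^10 * (d^5) = -A^20 - 5*A^16 - 10*A^12 - 10*A^8 - 5*A^4 - 1
  A^8 * (10*d^4) = 10*A^16 + 40*A^12 + 60*A^8 + 40*A^4 + 10
  A^6 * (41*d^3 + 4*d^5) = -4*A^16 - 61*A^12 - 163*A^8 - 163*A^4 - 61 - 4*A^-4
  A^4 * (86*d^2 + 34*d^4) = 34*A^12 + 222*A^8 + 376*A^4 + 222 + 34*A^-4
  A^2 * (92*d + 114*d^3 + 4*d^5) = -4*A^12 - 134*A^8 - 474*A^4 - 474 - 134*A^-4 - 4*A^-8
  A^0 * (40 + 185*d^2 + 27*d^4) = 27*A^8 + 293*A^4 + 572 + 293*A^-4 + 27*A^-8
  A^-2 * (142*d + 67*d^3 + d^5) = -A^8 - 72*A^4 - 353 - 353*A^-4 - 72*A^-8 - A^-12
  A^-4 * (40 + 76*d^2 + 4*d^4) = 4*A^4 + 92 + 216*A^-4 + 92*A^-8 + 4*A^-12
  A^-6 * (39*d + 6*d^3) = -6 - 57*A^-4 - 57*A^-8 - 6*A^-12
  A^-8 * (5 + 5*d^2) = 5*A^-4 + 15*A^-8 + 5*A^-12
  A^-10 * (d) = -A^-8 - A^-12
Summing the groups: <K> = -A^20 + A^16 - A^12 + A^8 - A^4 + 1 + A^-12
Normalise by the writhe: (-A^3)^(-w) = (-A^3)^(8) = A^24, so f(A) = A^24 * <K> = -A^44 + A^40 - A^36 + A^32 - A^28 + A^24 + A^12.
Substitute A = t^(-1/4), i.e. A^e → t^(-e/4): V(t) = t^-3 + t^-6 - t^-7 + t^-8 - t^-9 + t^-10 - t^-11

Answer: t^-3 + t^-6 - t^-7 + t^-8 - t^-9 + t^-10 - t^-11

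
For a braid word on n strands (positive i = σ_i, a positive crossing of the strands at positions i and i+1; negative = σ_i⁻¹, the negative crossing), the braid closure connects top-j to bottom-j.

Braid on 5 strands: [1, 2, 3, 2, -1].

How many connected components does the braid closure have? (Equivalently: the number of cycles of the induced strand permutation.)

4

Derivation:
Track the strand permutation on 5 strands, starting from identity.
  step 1: s1 swaps positions 1,2 -> [2 1 3 4 5]
  step 2: s2 swaps positions 2,3 -> [2 3 1 4 5]
  step 3: s3 swaps positions 3,4 -> [2 3 4 1 5]
  step 4: s2 swaps positions 2,3 -> [2 4 3 1 5]
  step 5: s1^-1 swaps positions 1,2 -> [4 2 3 1 5]
Final permutation (position -> original strand): [4 2 3 1 5]
Closure components = cycle count of this permutation = 4.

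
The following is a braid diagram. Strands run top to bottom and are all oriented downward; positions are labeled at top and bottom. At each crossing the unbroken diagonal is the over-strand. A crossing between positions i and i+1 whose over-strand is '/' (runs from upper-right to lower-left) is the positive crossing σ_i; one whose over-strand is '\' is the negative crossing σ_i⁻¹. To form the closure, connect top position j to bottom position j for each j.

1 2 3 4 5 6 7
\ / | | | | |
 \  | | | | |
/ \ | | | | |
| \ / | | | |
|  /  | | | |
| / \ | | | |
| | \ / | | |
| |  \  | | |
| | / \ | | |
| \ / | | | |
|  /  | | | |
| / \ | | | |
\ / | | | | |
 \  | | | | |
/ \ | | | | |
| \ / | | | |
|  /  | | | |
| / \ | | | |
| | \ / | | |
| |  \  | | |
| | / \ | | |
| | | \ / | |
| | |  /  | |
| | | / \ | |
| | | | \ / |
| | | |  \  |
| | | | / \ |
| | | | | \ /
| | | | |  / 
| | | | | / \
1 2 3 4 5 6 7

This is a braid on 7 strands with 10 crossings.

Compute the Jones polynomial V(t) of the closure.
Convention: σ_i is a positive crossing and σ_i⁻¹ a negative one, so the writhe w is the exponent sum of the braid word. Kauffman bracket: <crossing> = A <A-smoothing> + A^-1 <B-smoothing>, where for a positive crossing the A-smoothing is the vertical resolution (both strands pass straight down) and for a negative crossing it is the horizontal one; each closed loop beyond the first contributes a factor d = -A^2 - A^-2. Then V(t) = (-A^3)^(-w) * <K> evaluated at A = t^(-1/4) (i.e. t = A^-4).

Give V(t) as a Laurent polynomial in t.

Reading the diagram top to bottom ('/'-over between positions i,i+1 = s_i, '\'-over = s_i^-1): braid word = s1^-1 s2 s3^-1 s2 s1^-1 s2 s3^-1 s4 s5^-1 s6.
The presented braid s1^-1 s2 s3^-1 s2 s1^-1 s2 s3^-1 s4 s5^-1 s6 on 7 strands reduces by inverse Markov moves (closure unchanged at each step):
  Destabilize: the word has the form β·s6 where s6 occurs only as the final letter (β ∈ B_6); drop it and the last strand → 6 strands.
  Destabilize: the word has the form β·s5^-1 where s5^-1 occurs only as the final letter (β ∈ B_5); drop it and the last strand → 5 strands.
  Destabilize: the word has the form β·s4 where s4 occurs only as the final letter (β ∈ B_4); drop it and the last strand → 4 strands.
Reduced to β = s1^-1 s2 s3^-1 s2 s1^-1 s2 s3^-1 on 4 strands, 7 crossings.
Compute on β:
Braid: s1^-1 s2 s3^-1 s2 s1^-1 s2 s3^-1 on 4 strands, 7 crossings.
Writhe w = (#positive) - (#negative) = 3 - 4 = -1.
State-sum expansion of <K>. There are 2^7 = 128 states.
Smooth each crossing (0=||, 1=⌣⌢); contribution A^(Σ sign_k(1-2s_k)) * d^(L-1).
Tabulate the states by total A-exponent and number of loops L (A-exp: L × count):
  A^7: L=4 ×1
  A^5: L=3 ×7
  A^3: L=2 ×19, L=4 ×2
  A^1: L=1 ×21, L=3 ×14
  A^-1: L=2 ×32, L=4 ×3
  A^-3: L=3 ×21
  A^-5: L=4 ×7
  A^-7: L=5 ×1
Each group contributes A^e * Σ count * d^(L-1):
Powers of d = -A^2 - A^-2: d^2 = A^4 + 2 + A^-4; d^3 = -A^6 - 3*A^2 - 3*A^-2 - A^-6; d^4 = A^8 + 4*A^4 + 6 + 4*A^-4 + A^-8.
  A^7 * (d^3) = -A^13 - 3*A^9 - 3*A^5 - A
  A^5 * (7*d^2) = 7*A^9 + 14*A^5 + 7*A
  A^3 * (19*d + 2*d^3) = -2*A^9 - 25*A^5 - 25*A - 2*A^-3
  A^1 * (21 + 14*d^2) = 14*A^5 + 49*A + 14*A^-3
  A^-1 * (32*d + 3*d^3) = -3*A^5 - 41*A - 41*A^-3 - 3*A^-7
  A^-3 * (21*d^2) = 21*A + 42*A^-3 + 21*A^-7
  A^-5 * (7*d^3) = -7*A - 21*A^-3 - 21*A^-7 - 7*A^-11
  A^-7 * (d^4) = A + 4*A^-3 + 6*A^-7 + 4*A^-11 + A^-15
Summing the groups: <K> = -A^13 + 2*A^9 - 3*A^5 + 4*A - 4*A^-3 + 3*A^-7 - 3*A^-11 + A^-15
Normalise by the writhe: (-A^3)^(-w) = (-A^3)^(1) = -A^3, so f(A) = -A^3 * <K> = A^16 - 2*A^12 + 3*A^8 - 4*A^4 + 4 - 3*A^-4 + 3*A^-8 - A^-12.
Substitute A = t^(-1/4), i.e. A^e → t^(-e/4): V(t) = -t^3 + 3*t^2 - 3*t + 4 - 4*t^-1 + 3*t^-2 - 2*t^-3 + t^-4

Answer: -t^3 + 3*t^2 - 3*t + 4 - 4*t^-1 + 3*t^-2 - 2*t^-3 + t^-4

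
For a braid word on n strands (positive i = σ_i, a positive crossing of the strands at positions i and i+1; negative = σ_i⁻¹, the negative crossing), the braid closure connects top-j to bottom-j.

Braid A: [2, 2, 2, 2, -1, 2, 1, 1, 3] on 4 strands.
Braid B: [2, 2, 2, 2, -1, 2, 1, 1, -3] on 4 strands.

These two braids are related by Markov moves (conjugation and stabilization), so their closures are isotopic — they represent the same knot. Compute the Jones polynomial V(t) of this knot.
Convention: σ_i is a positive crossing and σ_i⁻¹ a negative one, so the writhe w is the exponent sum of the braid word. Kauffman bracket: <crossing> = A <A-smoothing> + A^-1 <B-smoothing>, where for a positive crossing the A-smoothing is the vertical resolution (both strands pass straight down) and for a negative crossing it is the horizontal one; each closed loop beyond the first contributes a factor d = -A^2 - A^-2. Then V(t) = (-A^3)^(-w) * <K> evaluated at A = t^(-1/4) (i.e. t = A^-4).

Markov-equivalent braids have isotopic closures, hence identical knot invariants. Strip the Markov moves from each word to reach a common short braid β, then compute V(t) once on β.
Braid A: s2 s2 s2 s2 s1^-1 s2 s1 s1 s3 on 4 strands reduces by inverse Markov moves (closure unchanged at each step):
  Destabilize: the word has the form β·s3 where s3 occurs only as the final letter (β ∈ B_3); drop it and the last strand → 3 strands.
Reduced to β = s2 s2 s2 s2 s1^-1 s2 s1 s1 on 3 strands, 8 crossings.
Braid B: s2 s2 s2 s2 s1^-1 s2 s1 s1 s3^-1 on 4 strands reduces by inverse Markov moves (closure unchanged at each step):
  Destabilize: the word has the form β·s3^-1 where s3^-1 occurs only as the final letter (β ∈ B_3); drop it and the last strand → 3 strands.
Reduced to β = s2 s2 s2 s2 s1^-1 s2 s1 s1 on 3 strands, 8 crossings.
Both give the same β = s2 s2 s2 s2 s1^-1 s2 s1 s1 on 3 strands, so one state sum suffices:
Braid: s2 s2 s2 s2 s1^-1 s2 s1 s1 on 3 strands, 8 crossings.
Writhe w = (#positive) - (#negative) = 7 - 1 = 6.
Enumerate smoothing states for the bracket polynomial. There are 2^8 = 256 states.
Each crossing splits two ways (0=vertical, 1=horizontal). The state's weight is A^(#A-smoothings - #B-smoothings) * d^(loops - 1).
Tabulate the states by total A-exponent and number of loops L (A-exp: L × count):
  A^8: L=2 ×1
  A^6: L=1 ×5, L=3 ×3
  A^4: L=2 ×27, L=4 ×1
  A^2: L=1 ×18, L=3 ×38
  A^0: L=2 ×41, L=4 ×29
  A^-2: L=3 ×44, L=5 ×12
  A^-4: L=4 ×26, L=6 ×2
  A^-6: L=5 ×8
  A^-8: L=6 ×1
Each group contributes A^e * Σ count * d^(L-1):
Powers of d = -A^2 - A^-2: d^2 = A^4 + 2 + A^-4; d^3 = -A^6 - 3*A^2 - 3*A^-2 - A^-6; d^4 = A^8 + 4*A^4 + 6 + 4*A^-4 + A^-8; d^5 = -A^10 - 5*A^6 - 10*A^2 - 10*A^-2 - 5*A^-6 - A^-10.
  A^8 * (d) = -A^10 - A^6
  A^6 * (5 + 3*d^2) = 3*A^10 + 11*A^6 + 3*A^2
  A^4 * (27*d + d^3) = -A^10 - 30*A^6 - 30*A^2 - A^-2
  A^2 * (18 + 38*d^2) = 38*A^6 + 94*A^2 + 38*A^-2
  A^0 * (41*d + 29*d^3) = -29*A^6 - 128*A^2 - 128*A^-2 - 29*A^-6
  A^-2 * (44*d^2 + 12*d^4) = 12*A^6 + 92*A^2 + 160*A^-2 + 92*A^-6 + 12*A^-10
  A^-4 * (26*d^3 + 2*d^5) = -2*A^6 - 36*A^2 - 98*A^-2 - 98*A^-6 - 36*A^-10 - 2*A^-14
  A^-6 * (8*d^4) = 8*A^2 + 32*A^-2 + 48*A^-6 + 32*A^-10 + 8*A^-14
  A^-8 * (d^5) = -A^2 - 5*A^-2 - 10*A^-6 - 10*A^-10 - 5*A^-14 - A^-18
Summing the groups: <K> = A^10 - A^6 + 2*A^2 - 2*A^-2 + 3*A^-6 - 2*A^-10 + A^-14 - A^-18
Normalise by the writhe: (-A^3)^(-w) = (-A^3)^(-6) = A^-18, so f(A) = A^-18 * <K> = A^-8 - A^-12 + 2*A^-16 - 2*A^-20 + 3*A^-24 - 2*A^-28 + A^-32 - A^-36.
Substitute A = t^(-1/4), i.e. A^e → t^(-e/4): V(t) = -t^9 + t^8 - 2*t^7 + 3*t^6 - 2*t^5 + 2*t^4 - t^3 + t^2

Answer: -t^9 + t^8 - 2*t^7 + 3*t^6 - 2*t^5 + 2*t^4 - t^3 + t^2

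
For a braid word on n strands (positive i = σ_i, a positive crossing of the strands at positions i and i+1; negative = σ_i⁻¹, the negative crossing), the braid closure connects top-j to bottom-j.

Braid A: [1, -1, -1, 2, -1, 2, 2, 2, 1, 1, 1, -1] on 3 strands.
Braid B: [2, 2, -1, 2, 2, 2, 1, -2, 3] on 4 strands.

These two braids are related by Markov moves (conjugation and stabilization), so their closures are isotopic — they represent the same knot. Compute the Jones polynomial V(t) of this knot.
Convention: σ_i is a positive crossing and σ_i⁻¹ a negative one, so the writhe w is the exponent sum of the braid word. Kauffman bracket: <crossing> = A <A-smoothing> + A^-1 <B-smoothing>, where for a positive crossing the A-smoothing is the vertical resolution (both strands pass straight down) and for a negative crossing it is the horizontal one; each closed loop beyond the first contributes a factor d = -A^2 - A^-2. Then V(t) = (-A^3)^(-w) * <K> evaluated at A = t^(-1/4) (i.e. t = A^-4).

Markov-equivalent braids have isotopic closures, hence identical knot invariants. Strip the Markov moves from each word to reach a common short braid β, then compute V(t) once on β.
Braid A: s1 s1^-1 s1^-1 s2 s1^-1 s2 s2 s2 s1 s1 s1 s1^-1 on 3 strands reduces by inverse Markov moves (closure unchanged at each step):
  Deconjugate: the word is γ·β·γ⁻¹ with γ = s1 s1^-1 (prefix) and γ⁻¹ = s1 s1^-1 (suffix); strip both.
  Deconjugate: the word is γ·β·γ⁻¹ with γ = s1^-1 (prefix) and γ⁻¹ = s1 (suffix); strip both.
Reduced to β = s2 s1^-1 s2 s2 s2 s1 on 3 strands, 6 crossings.
Braid B: s2 s2 s1^-1 s2 s2 s2 s1 s2^-1 s3 on 4 strands reduces by inverse Markov moves (closure unchanged at each step):
  Destabilize: the word has the form β·s3 where s3 occurs only as the final letter (β ∈ B_3); drop it and the last strand → 3 strands.
  Deconjugate: the word is γ·β·γ⁻¹ with γ = s2 (prefix) and γ⁻¹ = s2^-1 (suffix); strip both.
Reduced to β = s2 s1^-1 s2 s2 s2 s1 on 3 strands, 6 crossings.
Both give the same β = s2 s1^-1 s2 s2 s2 s1 on 3 strands, so one state sum suffices:
Braid: s2 s1^-1 s2 s2 s2 s1 on 3 strands, 6 crossings.
Writhe w = (#positive) - (#negative) = 5 - 1 = 4.
Enumerate smoothing states for the bracket polynomial. There are 2^6 = 64 states.
Smooth each crossing (0=||, 1=⌣⌢); contribution A^(Σ sign_k(1-2s_k)) * d^(L-1).
Tabulate the states by total A-exponent and number of loops L (A-exp: L × count):
  A^6: L=2 ×1
  A^4: L=1 ×4, L=3 ×2
  A^2: L=2 ×15
  A^0: L=1 ×7, L=3 ×13
  A^-2: L=2 ×9, L=4 ×6
  A^-4: L=3 ×5, L=5 ×1
  A^-6: L=4 ×1
Each group contributes A^e * Σ count * d^(L-1):
Powers of d = -A^2 - A^-2: d^2 = A^4 + 2 + A^-4; d^3 = -A^6 - 3*A^2 - 3*A^-2 - A^-6; d^4 = A^8 + 4*A^4 + 6 + 4*A^-4 + A^-8.
  A^6 * (d) = -A^8 - A^4
  A^4 * (4 + 2*d^2) = 2*A^8 + 8*A^4 + 2
  A^2 * (15*d) = -15*A^4 - 15
  A^0 * (7 + 13*d^2) = 13*A^4 + 33 + 13*A^-4
  A^-2 * (9*d + 6*d^3) = -6*A^4 - 27 - 27*A^-4 - 6*A^-8
  A^-4 * (5*d^2 + d^4) = A^4 + 9 + 16*A^-4 + 9*A^-8 + A^-12
  A^-6 * (d^3) = -1 - 3*A^-4 - 3*A^-8 - A^-12
Summing the groups: <K> = A^8 + 1 - A^-4
Normalise by the writhe: (-A^3)^(-w) = (-A^3)^(-4) = A^-12, so f(A) = A^-12 * <K> = A^-4 + A^-12 - A^-16.
Substitute A = t^(-1/4), i.e. A^e → t^(-e/4): V(t) = -t^4 + t^3 + t

Answer: -t^4 + t^3 + t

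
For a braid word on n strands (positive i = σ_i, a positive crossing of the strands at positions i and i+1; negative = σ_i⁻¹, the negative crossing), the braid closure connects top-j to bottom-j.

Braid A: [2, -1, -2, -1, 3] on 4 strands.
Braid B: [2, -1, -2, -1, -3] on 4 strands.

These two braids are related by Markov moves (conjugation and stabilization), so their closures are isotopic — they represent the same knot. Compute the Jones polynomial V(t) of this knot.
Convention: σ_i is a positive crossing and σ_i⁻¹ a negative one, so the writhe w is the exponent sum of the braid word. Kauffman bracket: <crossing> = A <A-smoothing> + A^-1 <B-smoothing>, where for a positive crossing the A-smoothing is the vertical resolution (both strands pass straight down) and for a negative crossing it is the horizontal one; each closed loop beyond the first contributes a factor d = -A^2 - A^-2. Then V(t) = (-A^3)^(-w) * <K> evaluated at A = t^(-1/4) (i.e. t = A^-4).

Markov-equivalent braids have isotopic closures, hence identical knot invariants. Strip the Markov moves from each word to reach a common short braid β, then compute V(t) once on β.
Braid A: s2 s1^-1 s2^-1 s1^-1 s3 on 4 strands reduces by inverse Markov moves (closure unchanged at each step):
  Destabilize: the word has the form β·s3 where s3 occurs only as the final letter (β ∈ B_3); drop it and the last strand → 3 strands.
Reduced to β = s2 s1^-1 s2^-1 s1^-1 on 3 strands, 4 crossings.
Braid B: s2 s1^-1 s2^-1 s1^-1 s3^-1 on 4 strands reduces by inverse Markov moves (closure unchanged at each step):
  Destabilize: the word has the form β·s3^-1 where s3^-1 occurs only as the final letter (β ∈ B_3); drop it and the last strand → 3 strands.
Reduced to β = s2 s1^-1 s2^-1 s1^-1 on 3 strands, 4 crossings.
Both give the same β = s2 s1^-1 s2^-1 s1^-1 on 3 strands, so one state sum suffices:
Braid: s2 s1^-1 s2^-1 s1^-1 on 3 strands, 4 crossings.
Writhe w = (#positive) - (#negative) = 1 - 3 = -2.
State-sum expansion of <K>. There are 2^4 = 16 states.
For each crossing: s=0 is the vertical smoothing, s=1 horizontal. Crossing k contributes A^(sign_k * (1 - 2*s_k)); loop factor d = -A^2 - A^-2.
  state 0000: A-exp=-2, loops=3, term = A^-2 * d^2
  state 0001: A-exp=+0, loops=2, term = A^0 * d^1
  state 0010: A-exp=+0, loops=2, term = A^0 * d^1
  state 0011: A-exp=+2, loops=1, term = A^2 * d^0
  state 0100: A-exp=+0, loops=2, term = A^0 * d^1
  state 0101: A-exp=+2, loops=3, term = A^2 * d^2
  state 0110: A-exp=+2, loops=1, term = A^2 * d^0
  state 0111: A-exp=+4, loops=2, term = A^4 * d^1
  state 1000: A-exp=-4, loops=2, term = A^-4 * d^1
  state 1001: A-exp=-2, loops=1, term = A^-2 * d^0
  state 1010: A-exp=-2, loops=3, term = A^-2 * d^2
  state 1011: A-exp=+0, loops=2, term = A^0 * d^1
  state 1100: A-exp=-2, loops=1, term = A^-2 * d^0
  state 1101: A-exp=+0, loops=2, term = A^0 * d^1
  state 1110: A-exp=+0, loops=2, term = A^0 * d^1
  state 1111: A-exp=+2, loops=1, term = A^2 * d^0
Collect the terms by A-exponent (count of states per loop number):
Powers of d = -A^2 - A^-2: d^2 = A^4 + 2 + A^-4.
  A^4 * (d) = -A^6 - A^2
  A^2 * (3 + d^2) = A^6 + 5*A^2 + A^-2
  A^0 * (6*d) = -6*A^2 - 6*A^-2
  A^-2 * (2 + 2*d^2) = 2*A^2 + 6*A^-2 + 2*A^-6
  A^-4 * (d) = -A^-2 - A^-6
Summing the groups: <K> = A^-6
Normalise by the writhe: (-A^3)^(-w) = (-A^3)^(2) = A^6, so f(A) = A^6 * <K> = 1.
Substitute A = t^(-1/4), i.e. A^e → t^(-e/4): V(t) = 1

Answer: 1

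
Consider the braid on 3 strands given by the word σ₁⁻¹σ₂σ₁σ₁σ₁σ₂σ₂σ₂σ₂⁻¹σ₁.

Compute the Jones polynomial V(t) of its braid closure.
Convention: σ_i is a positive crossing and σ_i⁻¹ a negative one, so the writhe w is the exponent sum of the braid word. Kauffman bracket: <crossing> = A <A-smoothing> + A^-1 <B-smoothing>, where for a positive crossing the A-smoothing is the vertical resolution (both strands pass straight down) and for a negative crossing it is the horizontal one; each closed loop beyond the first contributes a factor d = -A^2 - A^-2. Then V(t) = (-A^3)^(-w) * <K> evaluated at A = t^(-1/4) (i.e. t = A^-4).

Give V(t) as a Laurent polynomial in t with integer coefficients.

The presented braid s1^-1 s2 s1 s1 s1 s2 s2 s2 s2^-1 s1 on 3 strands reduces by inverse Markov moves (closure unchanged at each step):
  Deconjugate: the word is γ·β·γ⁻¹ with γ = s1^-1 s2 (prefix) and γ⁻¹ = s2^-1 s1 (suffix); strip both.
Reduced to β = s1 s1 s1 s2 s2 s2 on 3 strands, 6 crossings.
Compute on β:
Braid: s1 s1 s1 s2 s2 s2 on 3 strands, 6 crossings.
Writhe w = (#positive) - (#negative) = 6 - 0 = 6.
State-sum expansion of <K>. There are 2^6 = 64 states.
Each crossing splits two ways (0=vertical, 1=horizontal). The state's weight is A^(#A-smoothings - #B-smoothings) * d^(loops - 1).
Tabulate the states by total A-exponent and number of loops L (A-exp: L × count):
  A^6: L=3 ×1
  A^4: L=2 ×6
  A^2: L=1 ×9, L=3 ×6
  A^0: L=2 ×18, L=4 ×2
  A^-2: L=3 ×15
  A^-4: L=4 ×6
  A^-6: L=5 ×1
Each group contributes A^e * Σ count * d^(L-1):
Powers of d = -A^2 - A^-2: d^2 = A^4 + 2 + A^-4; d^3 = -A^6 - 3*A^2 - 3*A^-2 - A^-6; d^4 = A^8 + 4*A^4 + 6 + 4*A^-4 + A^-8.
  A^6 * (d^2) = A^10 + 2*A^6 + A^2
  A^4 * (6*d) = -6*A^6 - 6*A^2
  A^2 * (9 + 6*d^2) = 6*A^6 + 21*A^2 + 6*A^-2
  A^0 * (18*d + 2*d^3) = -2*A^6 - 24*A^2 - 24*A^-2 - 2*A^-6
  A^-2 * (15*d^2) = 15*A^2 + 30*A^-2 + 15*A^-6
  A^-4 * (6*d^3) = -6*A^2 - 18*A^-2 - 18*A^-6 - 6*A^-10
  A^-6 * (d^4) = A^2 + 4*A^-2 + 6*A^-6 + 4*A^-10 + A^-14
Summing the groups: <K> = A^10 + 2*A^2 - 2*A^-2 + A^-6 - 2*A^-10 + A^-14
Normalise by the writhe: (-A^3)^(-w) = (-A^3)^(-6) = A^-18, so f(A) = A^-18 * <K> = A^-8 + 2*A^-16 - 2*A^-20 + A^-24 - 2*A^-28 + A^-32.
Substitute A = t^(-1/4), i.e. A^e → t^(-e/4): V(t) = t^8 - 2*t^7 + t^6 - 2*t^5 + 2*t^4 + t^2

Answer: t^8 - 2*t^7 + t^6 - 2*t^5 + 2*t^4 + t^2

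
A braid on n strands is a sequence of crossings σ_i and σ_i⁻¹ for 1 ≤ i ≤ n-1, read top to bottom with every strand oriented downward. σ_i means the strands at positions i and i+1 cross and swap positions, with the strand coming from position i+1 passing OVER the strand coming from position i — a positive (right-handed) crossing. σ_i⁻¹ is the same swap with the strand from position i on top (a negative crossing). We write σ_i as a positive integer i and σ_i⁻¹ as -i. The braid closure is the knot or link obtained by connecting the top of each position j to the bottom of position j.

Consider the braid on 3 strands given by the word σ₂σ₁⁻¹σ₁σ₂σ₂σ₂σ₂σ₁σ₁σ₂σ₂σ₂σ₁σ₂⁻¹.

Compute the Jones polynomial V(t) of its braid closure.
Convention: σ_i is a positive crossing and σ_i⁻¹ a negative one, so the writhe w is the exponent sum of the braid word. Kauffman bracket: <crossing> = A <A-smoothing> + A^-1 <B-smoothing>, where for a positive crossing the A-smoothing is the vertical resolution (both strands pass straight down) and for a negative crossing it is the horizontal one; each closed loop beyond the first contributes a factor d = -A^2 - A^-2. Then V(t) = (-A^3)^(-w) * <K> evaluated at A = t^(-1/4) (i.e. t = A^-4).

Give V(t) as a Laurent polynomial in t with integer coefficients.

-t^12 + t^11 - t^10 + t^9 - t^8 + t^6 + t^4

Derivation:
The presented braid s2 s1^-1 s1 s2 s2 s2 s2 s1 s1 s2 s2 s2 s1 s2^-1 on 3 strands reduces by inverse Markov moves (closure unchanged at each step):
  Deconjugate: the word is γ·β·γ⁻¹ with γ = s2 s1^-1 (prefix) and γ⁻¹ = s1 s2^-1 (suffix); strip both.
Reduced to β = s1 s2 s2 s2 s2 s1 s1 s2 s2 s2 on 3 strands, 10 crossings.
Compute on β:
Braid: s1 s2 s2 s2 s2 s1 s1 s2 s2 s2 on 3 strands, 10 crossings.
Writhe w = (#positive) - (#negative) = 10 - 0 = 10.
Enumerate smoothing states for the bracket polynomial. There are 2^10 = 1024 states.
Each crossing splits two ways (0=vertical, 1=horizontal). The state's weight is A^(#A-smoothings - #B-smoothings) * d^(loops - 1).
Tabulate the states by total A-exponent and number of loops L (A-exp: L × count):
  A^10: L=3 ×1
  A^8: L=2 ×10
  A^6: L=1 ×21, L=3 ×24
  A^4: L=2 ×84, L=4 ×36
  A^2: L=1 ×24, L=3 ×151, L=5 ×35
  A^0: L=2 ×72, L=4 ×159, L=6 ×21
  A^-2: L=3 ×98, L=5 ×105, L=7 ×7
  A^-4: L=4 ×76, L=6 ×43, L=8 ×1
  A^-6: L=5 ×35, L=7 ×10
  A^-8: L=6 ×9, L=8 ×1
  A^-10: L=7 ×1
Each group contributes A^e * Σ count * d^(L-1):
Powers of d = -A^2 - A^-2: d^2 = A^4 + 2 + A^-4; d^3 = -A^6 - 3*A^2 - 3*A^-2 - A^-6; d^4 = A^8 + 4*A^4 + 6 + 4*A^-4 + A^-8; d^5 = -A^10 - 5*A^6 - 10*A^2 - 10*A^-2 - 5*A^-6 - A^-10; d^6 = A^12 + 6*A^8 + 15*A^4 + 20 + 15*A^-4 + 6*A^-8 + A^-12; d^7 = -A^14 - 7*A^10 - 21*A^6 - 35*A^2 - 35*A^-2 - 21*A^-6 - 7*A^-10 - A^-14.
  A^10 * (d^2) = A^14 + 2*A^10 + A^6
  A^8 * (10*d) = -10*A^10 - 10*A^6
  A^6 * (21 + 24*d^2) = 24*A^10 + 69*A^6 + 24*A^2
  A^4 * (84*d + 36*d^3) = -36*A^10 - 192*A^6 - 192*A^2 - 36*A^-2
  A^2 * (24 + 151*d^2 + 35*d^4) = 35*A^10 + 291*A^6 + 536*A^2 + 291*A^-2 + 35*A^-6
  A^0 * (72*d + 159*d^3 + 21*d^5) = -21*A^10 - 264*A^6 - 759*A^2 - 759*A^-2 - 264*A^-6 - 21*A^-10
  A^-2 * (98*d^2 + 105*d^4 + 7*d^6) = 7*A^10 + 147*A^6 + 623*A^2 + 966*A^-2 + 623*A^-6 + 147*A^-10 + 7*A^-14
  A^-4 * (76*d^3 + 43*d^5 + d^7) = -A^10 - 50*A^6 - 312*A^2 - 693*A^-2 - 693*A^-6 - 312*A^-10 - 50*A^-14 - A^-18
  A^-6 * (35*d^4 + 10*d^6) = 10*A^6 + 95*A^2 + 290*A^-2 + 410*A^-6 + 290*A^-10 + 95*A^-14 + 10*A^-18
  A^-8 * (9*d^5 + d^7) = -A^6 - 16*A^2 - 66*A^-2 - 125*A^-6 - 125*A^-10 - 66*A^-14 - 16*A^-18 - A^-22
  A^-10 * (d^6) = A^2 + 6*A^-2 + 15*A^-6 + 20*A^-10 + 15*A^-14 + 6*A^-18 + A^-22
Summing the groups: <K> = A^14 + A^6 - A^-2 + A^-6 - A^-10 + A^-14 - A^-18
Normalise by the writhe: (-A^3)^(-w) = (-A^3)^(-10) = A^-30, so f(A) = A^-30 * <K> = A^-16 + A^-24 - A^-32 + A^-36 - A^-40 + A^-44 - A^-48.
Substitute A = t^(-1/4), i.e. A^e → t^(-e/4): V(t) = -t^12 + t^11 - t^10 + t^9 - t^8 + t^6 + t^4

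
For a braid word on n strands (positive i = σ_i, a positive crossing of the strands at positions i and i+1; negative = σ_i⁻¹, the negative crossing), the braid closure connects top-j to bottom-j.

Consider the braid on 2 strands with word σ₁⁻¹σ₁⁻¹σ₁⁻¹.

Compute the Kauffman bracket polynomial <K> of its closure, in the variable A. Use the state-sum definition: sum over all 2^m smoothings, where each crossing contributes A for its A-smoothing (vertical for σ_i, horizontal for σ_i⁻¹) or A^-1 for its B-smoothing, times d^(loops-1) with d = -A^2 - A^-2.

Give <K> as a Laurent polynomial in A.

Braid: s1^-1 s1^-1 s1^-1 on 2 strands, 3 crossings.
Writhe w = (#positive) - (#negative) = 0 - 3 = -3.
State-sum expansion of <K>. There are 2^3 = 8 states.
For each crossing: s=0 is the vertical smoothing, s=1 horizontal. Crossing k contributes A^(sign_k * (1 - 2*s_k)); loop factor d = -A^2 - A^-2.
  state 000: A-exp=-3, loops=2, term = A^-3 * d^1
  state 001: A-exp=-1, loops=1, term = A^-1 * d^0
  state 010: A-exp=-1, loops=1, term = A^-1 * d^0
  state 011: A-exp=+1, loops=2, term = A^1 * d^1
  state 100: A-exp=-1, loops=1, term = A^-1 * d^0
  state 101: A-exp=+1, loops=2, term = A^1 * d^1
  state 110: A-exp=+1, loops=2, term = A^1 * d^1
  state 111: A-exp=+3, loops=3, term = A^3 * d^2
Collect the terms by A-exponent (count of states per loop number):
Powers of d = -A^2 - A^-2: d^2 = A^4 + 2 + A^-4.
  A^3 * (d^2) = A^7 + 2*A^3 + A^-1
  A^1 * (3*d) = -3*A^3 - 3*A^-1
  A^-1 * (3) = 3*A^-1
  A^-3 * (d) = -A^-1 - A^-5
Summing the groups: <K> = A^7 - A^3 - A^-5

Answer: A^7 - A^3 - A^-5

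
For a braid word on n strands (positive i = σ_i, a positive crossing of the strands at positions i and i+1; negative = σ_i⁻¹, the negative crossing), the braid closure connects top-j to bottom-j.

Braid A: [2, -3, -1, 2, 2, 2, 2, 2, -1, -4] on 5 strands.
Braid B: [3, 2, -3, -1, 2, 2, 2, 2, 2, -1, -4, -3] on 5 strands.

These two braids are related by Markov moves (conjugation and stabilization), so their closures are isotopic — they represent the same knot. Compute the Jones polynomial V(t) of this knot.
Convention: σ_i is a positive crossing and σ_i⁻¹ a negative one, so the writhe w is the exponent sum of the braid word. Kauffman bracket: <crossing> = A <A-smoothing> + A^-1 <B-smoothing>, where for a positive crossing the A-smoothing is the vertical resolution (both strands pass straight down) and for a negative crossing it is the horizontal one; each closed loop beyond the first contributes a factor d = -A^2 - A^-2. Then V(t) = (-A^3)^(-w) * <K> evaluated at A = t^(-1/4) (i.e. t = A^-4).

t^8 - 2*t^7 + 2*t^6 - 3*t^5 + 3*t^4 - 2*t^3 + 2*t^2 - t + 1

Derivation:
Markov-equivalent braids have isotopic closures, hence identical knot invariants. Strip the Markov moves from each word to reach a common short braid β, then compute V(t) once on β.
Braid A: s2 s3^-1 s1^-1 s2 s2 s2 s2 s2 s1^-1 s4^-1 on 5 strands reduces by inverse Markov moves (closure unchanged at each step):
  Destabilize: the word has the form β·s4^-1 where s4^-1 occurs only as the final letter (β ∈ B_4); drop it and the last strand → 4 strands.
Reduced to β = s2 s3^-1 s1^-1 s2 s2 s2 s2 s2 s1^-1 on 4 strands, 9 crossings.
Braid B: s3 s2 s3^-1 s1^-1 s2 s2 s2 s2 s2 s1^-1 s4^-1 s3^-1 on 5 strands reduces by inverse Markov moves (closure unchanged at each step):
  Deconjugate: the word is γ·β·γ⁻¹ with γ = s3 (prefix) and γ⁻¹ = s3^-1 (suffix); strip both.
  Destabilize: the word has the form β·s4^-1 where s4^-1 occurs only as the final letter (β ∈ B_4); drop it and the last strand → 4 strands.
Reduced to β = s2 s3^-1 s1^-1 s2 s2 s2 s2 s2 s1^-1 on 4 strands, 9 crossings.
Both give the same β = s2 s3^-1 s1^-1 s2 s2 s2 s2 s2 s1^-1 on 4 strands, so one state sum suffices:
Braid: s2 s3^-1 s1^-1 s2 s2 s2 s2 s2 s1^-1 on 4 strands, 9 crossings.
Writhe w = (#positive) - (#negative) = 6 - 3 = 3.
State-sum expansion of <K>. There are 2^9 = 512 states.
Each crossing splits two ways (0=vertical, 1=horizontal). The state's weight is A^(#A-smoothings - #B-smoothings) * d^(loops - 1).
Tabulate the states by total A-exponent and number of loops L (A-exp: L × count):
  A^9: L=3 ×1
  A^7: L=2 ×8, L=4 ×1
  A^5: L=1 ×17, L=3 ×19
  A^3: L=2 ×63, L=4 ×21
  A^1: L=3 ×111, L=5 ×15
  A^-1: L=4 ×120, L=6 ×6
  A^-3: L=5 ×83, L=7 ×1
  A^-5: L=6 ×36
  A^-7: L=7 ×9
  A^-9: L=8 ×1
Each group contributes A^e * Σ count * d^(L-1):
Powers of d = -A^2 - A^-2: d^2 = A^4 + 2 + A^-4; d^3 = -A^6 - 3*A^2 - 3*A^-2 - A^-6; d^4 = A^8 + 4*A^4 + 6 + 4*A^-4 + A^-8; d^5 = -A^10 - 5*A^6 - 10*A^2 - 10*A^-2 - 5*A^-6 - A^-10; d^6 = A^12 + 6*A^8 + 15*A^4 + 20 + 15*A^-4 + 6*A^-8 + A^-12; d^7 = -A^14 - 7*A^10 - 21*A^6 - 35*A^2 - 35*A^-2 - 21*A^-6 - 7*A^-10 - A^-14.
  A^9 * (d^2) = A^13 + 2*A^9 + A^5
  A^7 * (8*d + d^3) = -A^13 - 11*A^9 - 11*A^5 - A
  A^5 * (17 + 19*d^2) = 19*A^9 + 55*A^5 + 19*A
  A^3 * (63*d + 21*d^3) = -21*A^9 - 126*A^5 - 126*A - 21*A^-3
  A^1 * (111*d^2 + 15*d^4) = 15*A^9 + 171*A^5 + 312*A + 171*A^-3 + 15*A^-7
  A^-1 * (120*d^3 + 6*d^5) = -6*A^9 - 150*A^5 - 420*A - 420*A^-3 - 150*A^-7 - 6*A^-11
  A^-3 * (83*d^4 + d^6) = A^9 + 89*A^5 + 347*A + 518*A^-3 + 347*A^-7 + 89*A^-11 + A^-15
  A^-5 * (36*d^5) = -36*A^5 - 180*A - 360*A^-3 - 360*A^-7 - 180*A^-11 - 36*A^-15
  A^-7 * (9*d^6) = 9*A^5 + 54*A + 135*A^-3 + 180*A^-7 + 135*A^-11 + 54*A^-15 + 9*A^-19
  A^-9 * (d^7) = -A^5 - 7*A - 21*A^-3 - 35*A^-7 - 35*A^-11 - 21*A^-15 - 7*A^-19 - A^-23
Summing the groups: <K> = -A^9 + A^5 - 2*A + 2*A^-3 - 3*A^-7 + 3*A^-11 - 2*A^-15 + 2*A^-19 - A^-23
Normalise by the writhe: (-A^3)^(-w) = (-A^3)^(-3) = -A^-9, so f(A) = -A^-9 * <K> = 1 - A^-4 + 2*A^-8 - 2*A^-12 + 3*A^-16 - 3*A^-20 + 2*A^-24 - 2*A^-28 + A^-32.
Substitute A = t^(-1/4), i.e. A^e → t^(-e/4): V(t) = t^8 - 2*t^7 + 2*t^6 - 3*t^5 + 3*t^4 - 2*t^3 + 2*t^2 - t + 1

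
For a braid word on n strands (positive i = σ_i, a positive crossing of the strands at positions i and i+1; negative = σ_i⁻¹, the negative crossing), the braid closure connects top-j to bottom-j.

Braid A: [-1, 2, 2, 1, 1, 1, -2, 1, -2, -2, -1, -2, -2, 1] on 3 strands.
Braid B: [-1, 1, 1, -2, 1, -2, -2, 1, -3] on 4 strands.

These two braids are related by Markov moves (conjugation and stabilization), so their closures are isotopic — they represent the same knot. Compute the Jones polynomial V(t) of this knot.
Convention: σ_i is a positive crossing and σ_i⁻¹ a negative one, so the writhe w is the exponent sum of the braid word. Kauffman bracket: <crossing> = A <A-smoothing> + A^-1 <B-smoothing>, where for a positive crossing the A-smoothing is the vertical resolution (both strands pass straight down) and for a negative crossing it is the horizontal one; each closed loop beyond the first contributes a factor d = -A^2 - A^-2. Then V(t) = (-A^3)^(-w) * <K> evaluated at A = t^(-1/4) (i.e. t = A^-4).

-t^3 + 2*t^2 - 2*t + 3 - 2*t^-1 + 2*t^-2 - t^-3

Derivation:
Markov-equivalent braids have isotopic closures, hence identical knot invariants. Strip the Markov moves from each word to reach a common short braid β, then compute V(t) once on β.
Braid A: s1^-1 s2 s2 s1 s1 s1 s2^-1 s1 s2^-1 s2^-1 s1^-1 s2^-1 s2^-1 s1 on 3 strands reduces by inverse Markov moves (closure unchanged at each step):
  Deconjugate: the word is γ·β·γ⁻¹ with γ = s1^-1 s2 (prefix) and γ⁻¹ = s2^-1 s1 (suffix); strip both.
  Deconjugate: the word is γ·β·γ⁻¹ with γ = s2 s1 (prefix) and γ⁻¹ = s1^-1 s2^-1 (suffix); strip both.
Reduced to β = s1 s1 s2^-1 s1 s2^-1 s2^-1 on 3 strands, 6 crossings.
Braid B: s1^-1 s1 s1 s2^-1 s1 s2^-1 s2^-1 s1 s3^-1 on 4 strands reduces by inverse Markov moves (closure unchanged at each step):
  Destabilize: the word has the form β·s3^-1 where s3^-1 occurs only as the final letter (β ∈ B_3); drop it and the last strand → 3 strands.
  Deconjugate: the word is γ·β·γ⁻¹ with γ = s1^-1 (prefix) and γ⁻¹ = s1 (suffix); strip both.
Reduced to β = s1 s1 s2^-1 s1 s2^-1 s2^-1 on 3 strands, 6 crossings.
Both give the same β = s1 s1 s2^-1 s1 s2^-1 s2^-1 on 3 strands, so one state sum suffices:
Braid: s1 s1 s2^-1 s1 s2^-1 s2^-1 on 3 strands, 6 crossings.
Writhe w = (#positive) - (#negative) = 3 - 3 = 0.
State-sum expansion of <K>. There are 2^6 = 64 states.
For each crossing: s=0 is the vertical smoothing, s=1 horizontal. Crossing k contributes A^(sign_k * (1 - 2*s_k)); loop factor d = -A^2 - A^-2.
Tabulate the states by total A-exponent and number of loops L (A-exp: L × count):
  A^6: L=4 ×1
  A^4: L=3 ×6
  A^2: L=2 ×14, L=4 ×1
  A^0: L=1 ×13, L=3 ×7
  A^-2: L=2 ×14, L=4 ×1
  A^-4: L=3 ×6
  A^-6: L=4 ×1
Each group contributes A^e * Σ count * d^(L-1):
Powers of d = -A^2 - A^-2: d^2 = A^4 + 2 + A^-4; d^3 = -A^6 - 3*A^2 - 3*A^-2 - A^-6.
  A^6 * (d^3) = -A^12 - 3*A^8 - 3*A^4 - 1
  A^4 * (6*d^2) = 6*A^8 + 12*A^4 + 6
  A^2 * (14*d + d^3) = -A^8 - 17*A^4 - 17 - A^-4
  A^0 * (13 + 7*d^2) = 7*A^4 + 27 + 7*A^-4
  A^-2 * (14*d + d^3) = -A^4 - 17 - 17*A^-4 - A^-8
  A^-4 * (6*d^2) = 6 + 12*A^-4 + 6*A^-8
  A^-6 * (d^3) = -1 - 3*A^-4 - 3*A^-8 - A^-12
Summing the groups: <K> = -A^12 + 2*A^8 - 2*A^4 + 3 - 2*A^-4 + 2*A^-8 - A^-12
Normalise by the writhe: (-A^3)^(-w) = (-A^3)^(0) = 1, so f(A) = 1 * <K> = -A^12 + 2*A^8 - 2*A^4 + 3 - 2*A^-4 + 2*A^-8 - A^-12.
Substitute A = t^(-1/4), i.e. A^e → t^(-e/4): V(t) = -t^3 + 2*t^2 - 2*t + 3 - 2*t^-1 + 2*t^-2 - t^-3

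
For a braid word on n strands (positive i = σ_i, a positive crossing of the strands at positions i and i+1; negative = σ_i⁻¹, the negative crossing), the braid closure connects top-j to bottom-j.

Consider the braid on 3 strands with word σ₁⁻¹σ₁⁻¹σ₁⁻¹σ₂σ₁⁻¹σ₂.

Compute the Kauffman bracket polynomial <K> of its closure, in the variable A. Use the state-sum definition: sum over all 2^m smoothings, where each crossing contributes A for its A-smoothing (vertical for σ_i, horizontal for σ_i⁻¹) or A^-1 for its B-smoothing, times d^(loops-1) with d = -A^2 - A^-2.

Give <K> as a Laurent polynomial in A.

Braid: s1^-1 s1^-1 s1^-1 s2 s1^-1 s2 on 3 strands, 6 crossings.
Writhe w = (#positive) - (#negative) = 2 - 4 = -2.
Enumerate smoothing states for the bracket polynomial. There are 2^6 = 64 states.
Smooth each crossing (0=||, 1=⌣⌢); contribution A^(Σ sign_k(1-2s_k)) * d^(L-1).
Tabulate the states by total A-exponent and number of loops L (A-exp: L × count):
  A^6: L=5 ×1
  A^4: L=4 ×6
  A^2: L=3 ×15
  A^0: L=2 ×19, L=4 ×1
  A^-2: L=1 ×11, L=3 ×4
  A^-4: L=2 ×6
  A^-6: L=3 ×1
Each group contributes A^e * Σ count * d^(L-1):
Powers of d = -A^2 - A^-2: d^2 = A^4 + 2 + A^-4; d^3 = -A^6 - 3*A^2 - 3*A^-2 - A^-6; d^4 = A^8 + 4*A^4 + 6 + 4*A^-4 + A^-8.
  A^6 * (d^4) = A^14 + 4*A^10 + 6*A^6 + 4*A^2 + A^-2
  A^4 * (6*d^3) = -6*A^10 - 18*A^6 - 18*A^2 - 6*A^-2
  A^2 * (15*d^2) = 15*A^6 + 30*A^2 + 15*A^-2
  A^0 * (19*d + d^3) = -A^6 - 22*A^2 - 22*A^-2 - A^-6
  A^-2 * (11 + 4*d^2) = 4*A^2 + 19*A^-2 + 4*A^-6
  A^-4 * (6*d) = -6*A^-2 - 6*A^-6
  A^-6 * (d^2) = A^-2 + 2*A^-6 + A^-10
Summing the groups: <K> = A^14 - 2*A^10 + 2*A^6 - 2*A^2 + 2*A^-2 - A^-6 + A^-10

Answer: A^14 - 2*A^10 + 2*A^6 - 2*A^2 + 2*A^-2 - A^-6 + A^-10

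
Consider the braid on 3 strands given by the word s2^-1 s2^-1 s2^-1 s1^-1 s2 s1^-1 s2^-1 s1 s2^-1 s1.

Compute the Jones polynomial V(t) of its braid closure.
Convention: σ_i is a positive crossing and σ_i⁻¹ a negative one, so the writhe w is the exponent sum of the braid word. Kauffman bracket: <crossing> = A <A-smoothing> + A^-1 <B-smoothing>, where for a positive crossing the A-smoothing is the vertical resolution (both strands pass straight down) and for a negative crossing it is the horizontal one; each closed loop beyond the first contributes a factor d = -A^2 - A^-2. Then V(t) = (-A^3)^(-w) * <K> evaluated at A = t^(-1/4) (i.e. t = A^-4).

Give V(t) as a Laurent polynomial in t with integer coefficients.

-1 + 3*t^-1 - 3*t^-2 + 5*t^-3 - 5*t^-4 + 4*t^-5 - 3*t^-6 + 2*t^-7 - t^-8

Derivation:
Braid: s2^-1 s2^-1 s2^-1 s1^-1 s2 s1^-1 s2^-1 s1 s2^-1 s1 on 3 strands, 10 crossings.
Writhe w = (#positive) - (#negative) = 3 - 7 = -4.
State-sum expansion of <K>. There are 2^10 = 1024 states.
For each crossing: s=0 is the vertical smoothing, s=1 horizontal. Crossing k contributes A^(sign_k * (1 - 2*s_k)); loop factor d = -A^2 - A^-2.
Tabulate the states by total A-exponent and number of loops L (A-exp: L × count):
  A^10: L=6 ×1
  A^8: L=5 ×10
  A^6: L=4 ×41, L=6 ×4
  A^4: L=3 ×88, L=5 ×31, L=7 ×1
  A^2: L=2 ×102, L=4 ×99, L=6 ×9
  A^0: L=1 ×54, L=3 ×162, L=5 ×36
  A^-2: L=2 ×134, L=4 ×74, L=6 ×2
  A^-4: L=1 ×30, L=3 ×82, L=5 ×8
  A^-6: L=2 ×32, L=4 ×13
  A^-8: L=1 ×3, L=3 ×7
  A^-10: L=2 ×1
Each group contributes A^e * Σ count * d^(L-1):
Powers of d = -A^2 - A^-2: d^2 = A^4 + 2 + A^-4; d^3 = -A^6 - 3*A^2 - 3*A^-2 - A^-6; d^4 = A^8 + 4*A^4 + 6 + 4*A^-4 + A^-8; d^5 = -A^10 - 5*A^6 - 10*A^2 - 10*A^-2 - 5*A^-6 - A^-10; d^6 = A^12 + 6*A^8 + 15*A^4 + 20 + 15*A^-4 + 6*A^-8 + A^-12.
  A^10 * (d^5) = -A^20 - 5*A^16 - 10*A^12 - 10*A^8 - 5*A^4 - 1
  A^8 * (10*d^4) = 10*A^16 + 40*A^12 + 60*A^8 + 40*A^4 + 10
  A^6 * (41*d^3 + 4*d^5) = -4*A^16 - 61*A^12 - 163*A^8 - 163*A^4 - 61 - 4*A^-4
  A^4 * (88*d^2 + 31*d^4 + d^6) = A^16 + 37*A^12 + 227*A^8 + 382*A^4 + 227 + 37*A^-4 + A^-8
  A^2 * (102*d + 99*d^3 + 9*d^5) = -9*A^12 - 144*A^8 - 489*A^4 - 489 - 144*A^-4 - 9*A^-8
  A^0 * (54 + 162*d^2 + 36*d^4) = 36*A^8 + 306*A^4 + 594 + 306*A^-4 + 36*A^-8
  A^-2 * (134*d + 74*d^3 + 2*d^5) = -2*A^8 - 84*A^4 - 376 - 376*A^-4 - 84*A^-8 - 2*A^-12
  A^-4 * (30 + 82*d^2 + 8*d^4) = 8*A^4 + 114 + 242*A^-4 + 114*A^-8 + 8*A^-12
  A^-6 * (32*d + 13*d^3) = -13 - 71*A^-4 - 71*A^-8 - 13*A^-12
  A^-8 * (3 + 7*d^2) = 7*A^-4 + 17*A^-8 + 7*A^-12
  A^-10 * (d) = -A^-8 - A^-12
Summing the groups: <K> = -A^20 + 2*A^16 - 3*A^12 + 4*A^8 - 5*A^4 + 5 - 3*A^-4 + 3*A^-8 - A^-12
Normalise by the writhe: (-A^3)^(-w) = (-A^3)^(4) = A^12, so f(A) = A^12 * <K> = -A^32 + 2*A^28 - 3*A^24 + 4*A^20 - 5*A^16 + 5*A^12 - 3*A^8 + 3*A^4 - 1.
Substitute A = t^(-1/4), i.e. A^e → t^(-e/4): V(t) = -1 + 3*t^-1 - 3*t^-2 + 5*t^-3 - 5*t^-4 + 4*t^-5 - 3*t^-6 + 2*t^-7 - t^-8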